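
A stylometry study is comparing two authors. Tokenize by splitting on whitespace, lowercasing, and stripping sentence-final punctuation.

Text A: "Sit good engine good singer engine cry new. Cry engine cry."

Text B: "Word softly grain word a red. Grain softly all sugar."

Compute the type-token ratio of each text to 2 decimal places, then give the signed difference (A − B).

TTR(A) = 6/11 = 0.55
TTR(B) = 7/10 = 0.70
Difference = 0.55 − 0.70 = -0.15

-0.15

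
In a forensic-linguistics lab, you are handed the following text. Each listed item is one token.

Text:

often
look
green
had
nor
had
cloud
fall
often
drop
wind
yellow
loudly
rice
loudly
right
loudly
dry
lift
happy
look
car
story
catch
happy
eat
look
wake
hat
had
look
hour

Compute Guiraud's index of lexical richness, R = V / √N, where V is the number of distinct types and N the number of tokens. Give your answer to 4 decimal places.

N = 32, V = 23.
√N = 5.656854
R = 23 / 5.656854 = 4.0659

4.0659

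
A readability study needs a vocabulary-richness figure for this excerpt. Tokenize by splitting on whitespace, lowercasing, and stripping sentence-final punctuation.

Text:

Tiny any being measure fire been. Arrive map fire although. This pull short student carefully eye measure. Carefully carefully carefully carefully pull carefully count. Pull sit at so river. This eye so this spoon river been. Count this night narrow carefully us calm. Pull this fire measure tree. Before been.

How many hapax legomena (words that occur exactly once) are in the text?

17

Frequencies: carefully:7, this:5, pull:4, measure:3, fire:3, been:3, eye:2, count:2, so:2, river:2, tiny:1, any:1, being:1, arrive:1, map:1, although:1, short:1, student:1, sit:1, at:1, … (7 more, each freq 1)
Hapax (freq=1): although, any, arrive, at, before, being, calm, map, narrow, night, short, sit, spoon, student, tiny, tree, us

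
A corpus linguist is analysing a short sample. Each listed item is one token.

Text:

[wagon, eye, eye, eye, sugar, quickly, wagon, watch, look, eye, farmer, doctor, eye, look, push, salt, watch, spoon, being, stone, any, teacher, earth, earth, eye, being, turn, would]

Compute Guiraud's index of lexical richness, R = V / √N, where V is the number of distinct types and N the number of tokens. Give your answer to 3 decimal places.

N = 28, V = 18.
√N = 5.291503
R = 18 / 5.291503 = 3.402

3.402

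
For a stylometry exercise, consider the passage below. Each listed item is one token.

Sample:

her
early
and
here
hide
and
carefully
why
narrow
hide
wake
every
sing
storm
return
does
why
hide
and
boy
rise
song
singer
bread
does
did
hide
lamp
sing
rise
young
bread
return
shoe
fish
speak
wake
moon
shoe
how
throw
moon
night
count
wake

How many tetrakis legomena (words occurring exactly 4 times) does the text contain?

Frequencies: hide:4, and:3, wake:3, why:2, sing:2, return:2, does:2, rise:2, bread:2, shoe:2, moon:2, her:1, early:1, here:1, carefully:1, narrow:1, every:1, storm:1, boy:1, song:1, … (10 more, each freq 1)
Words with frequency 4: hide

1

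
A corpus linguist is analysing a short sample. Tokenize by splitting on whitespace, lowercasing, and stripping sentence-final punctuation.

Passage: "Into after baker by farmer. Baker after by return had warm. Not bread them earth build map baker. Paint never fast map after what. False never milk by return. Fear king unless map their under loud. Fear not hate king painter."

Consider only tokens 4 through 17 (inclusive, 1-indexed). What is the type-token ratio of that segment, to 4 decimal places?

Segment tokens 4–17: by, farmer, baker, after, by, return, had, warm, not, bread, them, earth, build, map
Segment N = 14, segment V = 13.
TTR = 13 / 14 = 0.9286

0.9286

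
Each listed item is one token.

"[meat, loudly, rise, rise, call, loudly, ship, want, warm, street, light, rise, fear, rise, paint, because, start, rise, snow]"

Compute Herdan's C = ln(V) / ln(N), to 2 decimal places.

N = 19, V = 14.
ln(V) = 2.639057, ln(N) = 2.944439
C = 2.639057 / 2.944439 = 0.90

0.90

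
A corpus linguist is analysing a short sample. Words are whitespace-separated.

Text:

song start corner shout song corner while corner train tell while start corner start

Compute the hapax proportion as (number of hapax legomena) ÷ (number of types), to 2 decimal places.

Frequencies: corner:4, start:3, song:2, while:2, shout:1, train:1, tell:1
Hapax count = 3; type count = 7.
Ratio = 3 / 7 = 0.43

0.43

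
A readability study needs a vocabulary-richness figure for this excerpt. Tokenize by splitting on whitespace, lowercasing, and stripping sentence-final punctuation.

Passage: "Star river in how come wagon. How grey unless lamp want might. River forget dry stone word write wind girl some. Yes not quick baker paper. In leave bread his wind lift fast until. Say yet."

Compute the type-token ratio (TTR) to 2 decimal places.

N = 36 tokens, V = 32 types.
TTR = V / N = 32 / 36 = 0.89

0.89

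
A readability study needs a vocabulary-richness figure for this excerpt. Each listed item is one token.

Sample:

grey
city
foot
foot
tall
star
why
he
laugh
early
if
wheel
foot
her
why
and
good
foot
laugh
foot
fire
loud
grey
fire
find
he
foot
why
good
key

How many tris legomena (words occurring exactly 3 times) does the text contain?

Frequencies: foot:6, why:3, grey:2, he:2, laugh:2, good:2, fire:2, city:1, tall:1, star:1, early:1, if:1, wheel:1, her:1, and:1, loud:1, find:1, key:1
Words with frequency 3: why

1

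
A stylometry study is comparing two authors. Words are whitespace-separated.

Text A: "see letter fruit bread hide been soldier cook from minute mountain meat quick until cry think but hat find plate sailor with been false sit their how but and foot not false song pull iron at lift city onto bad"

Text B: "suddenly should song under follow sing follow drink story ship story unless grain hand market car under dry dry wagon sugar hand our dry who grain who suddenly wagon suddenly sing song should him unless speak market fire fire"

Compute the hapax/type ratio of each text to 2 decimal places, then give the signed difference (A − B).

0.60

A: hapax=34, V=37, ratio=0.92
B: hapax=7, V=22, ratio=0.32
Difference = 0.92 − 0.32 = 0.60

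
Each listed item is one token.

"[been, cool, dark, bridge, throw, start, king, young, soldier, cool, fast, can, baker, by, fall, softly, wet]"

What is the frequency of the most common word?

2

Frequencies: cool:2, been:1, dark:1, bridge:1, throw:1, start:1, king:1, young:1, soldier:1, fast:1, can:1, baker:1, by:1, fall:1, softly:1, wet:1
Most common: 'cool' with frequency 2.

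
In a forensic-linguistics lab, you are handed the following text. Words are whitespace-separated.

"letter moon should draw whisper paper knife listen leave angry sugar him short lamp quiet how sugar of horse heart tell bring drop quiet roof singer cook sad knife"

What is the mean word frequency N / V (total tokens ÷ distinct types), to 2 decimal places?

1.12

N = 29 tokens, V = 26 types.
Mean frequency = N / V = 29 / 26 = 1.12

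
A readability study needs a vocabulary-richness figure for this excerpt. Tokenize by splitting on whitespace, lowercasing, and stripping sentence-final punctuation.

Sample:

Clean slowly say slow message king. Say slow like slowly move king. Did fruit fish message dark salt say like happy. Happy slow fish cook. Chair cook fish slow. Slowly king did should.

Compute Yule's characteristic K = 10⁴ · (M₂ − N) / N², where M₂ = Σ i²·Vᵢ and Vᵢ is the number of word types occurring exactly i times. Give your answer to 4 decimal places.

Frequencies: slow:4, slowly:3, say:3, king:3, fish:3, message:2, like:2, did:2, happy:2, cook:2, clean:1, move:1, fruit:1, dark:1, salt:1, chair:1, should:1
N = 33. Frequency spectrum: V_1=7, V_2=5, V_3=4, V_4=1
M₂ = 1²·7 + 2²·5 + 3²·4 + 4²·1 = 79
K = 10000 × (79 − 33) / 33² = 422.4059

422.4059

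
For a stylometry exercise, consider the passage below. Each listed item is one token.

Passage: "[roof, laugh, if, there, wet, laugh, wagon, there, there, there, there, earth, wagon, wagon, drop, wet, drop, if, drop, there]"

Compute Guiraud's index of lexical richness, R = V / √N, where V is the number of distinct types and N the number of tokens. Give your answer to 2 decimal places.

N = 20, V = 8.
√N = 4.472136
R = 8 / 4.472136 = 1.79

1.79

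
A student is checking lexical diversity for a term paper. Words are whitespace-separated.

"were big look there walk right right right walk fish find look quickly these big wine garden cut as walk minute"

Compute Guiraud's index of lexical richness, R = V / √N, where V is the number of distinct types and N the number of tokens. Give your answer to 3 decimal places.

N = 21, V = 15.
√N = 4.582576
R = 15 / 4.582576 = 3.273

3.273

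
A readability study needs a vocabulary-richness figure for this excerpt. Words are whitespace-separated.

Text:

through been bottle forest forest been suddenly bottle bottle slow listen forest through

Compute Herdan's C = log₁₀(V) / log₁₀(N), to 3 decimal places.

N = 13, V = 7.
log₁₀(V) = 0.845098, log₁₀(N) = 1.113943
C = 0.845098 / 1.113943 = 0.759

0.759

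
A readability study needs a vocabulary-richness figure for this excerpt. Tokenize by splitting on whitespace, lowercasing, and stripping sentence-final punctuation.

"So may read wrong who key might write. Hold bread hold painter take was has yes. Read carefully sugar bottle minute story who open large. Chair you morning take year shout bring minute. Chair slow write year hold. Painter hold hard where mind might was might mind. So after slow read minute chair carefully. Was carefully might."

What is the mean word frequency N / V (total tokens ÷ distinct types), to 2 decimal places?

1.73

N = 57 tokens, V = 33 types.
Mean frequency = N / V = 57 / 33 = 1.73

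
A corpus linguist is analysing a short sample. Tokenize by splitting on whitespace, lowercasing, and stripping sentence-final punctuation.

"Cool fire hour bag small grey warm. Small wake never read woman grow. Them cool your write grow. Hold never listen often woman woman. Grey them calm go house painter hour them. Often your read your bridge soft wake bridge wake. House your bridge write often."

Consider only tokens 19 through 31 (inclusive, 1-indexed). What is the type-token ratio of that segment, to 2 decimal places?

Segment tokens 19–31: hold, never, listen, often, woman, woman, grey, them, calm, go, house, painter, hour
Segment N = 13, segment V = 12.
TTR = 12 / 13 = 0.92

0.92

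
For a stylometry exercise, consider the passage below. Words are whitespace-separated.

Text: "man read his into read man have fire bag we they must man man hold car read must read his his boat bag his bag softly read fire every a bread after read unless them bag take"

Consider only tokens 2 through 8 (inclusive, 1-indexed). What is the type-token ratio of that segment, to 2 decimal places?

Segment tokens 2–8: read, his, into, read, man, have, fire
Segment N = 7, segment V = 6.
TTR = 6 / 7 = 0.86

0.86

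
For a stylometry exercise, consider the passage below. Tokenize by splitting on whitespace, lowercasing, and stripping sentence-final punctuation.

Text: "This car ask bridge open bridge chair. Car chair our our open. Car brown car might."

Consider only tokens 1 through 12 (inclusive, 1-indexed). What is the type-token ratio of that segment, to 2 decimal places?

Segment tokens 1–12: this, car, ask, bridge, open, bridge, chair, car, chair, our, our, open
Segment N = 12, segment V = 7.
TTR = 7 / 12 = 0.58

0.58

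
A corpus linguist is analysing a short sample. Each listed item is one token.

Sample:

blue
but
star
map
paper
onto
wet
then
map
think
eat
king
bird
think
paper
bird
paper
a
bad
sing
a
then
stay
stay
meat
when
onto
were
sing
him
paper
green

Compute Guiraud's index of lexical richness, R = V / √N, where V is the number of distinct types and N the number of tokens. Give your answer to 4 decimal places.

3.7123

N = 32, V = 21.
√N = 5.656854
R = 21 / 5.656854 = 3.7123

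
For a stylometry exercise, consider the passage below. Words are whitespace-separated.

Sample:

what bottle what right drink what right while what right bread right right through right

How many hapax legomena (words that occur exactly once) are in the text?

Frequencies: right:6, what:4, bottle:1, drink:1, while:1, bread:1, through:1
Hapax (freq=1): bottle, bread, drink, through, while

5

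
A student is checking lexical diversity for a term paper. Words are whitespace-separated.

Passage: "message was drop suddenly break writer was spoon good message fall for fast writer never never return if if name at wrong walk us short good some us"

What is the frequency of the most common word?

2

Frequencies: message:2, was:2, writer:2, good:2, never:2, if:2, us:2, drop:1, suddenly:1, break:1, spoon:1, fall:1, for:1, fast:1, return:1, name:1, at:1, wrong:1, walk:1, short:1, … (1 more, each freq 1)
Most common: 'message' with frequency 2.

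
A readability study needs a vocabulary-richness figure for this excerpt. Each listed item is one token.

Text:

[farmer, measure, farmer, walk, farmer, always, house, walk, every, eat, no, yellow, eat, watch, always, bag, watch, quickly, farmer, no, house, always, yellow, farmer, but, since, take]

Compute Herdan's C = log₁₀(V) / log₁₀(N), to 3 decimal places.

0.822

N = 27, V = 15.
log₁₀(V) = 1.176091, log₁₀(N) = 1.431364
C = 1.176091 / 1.431364 = 0.822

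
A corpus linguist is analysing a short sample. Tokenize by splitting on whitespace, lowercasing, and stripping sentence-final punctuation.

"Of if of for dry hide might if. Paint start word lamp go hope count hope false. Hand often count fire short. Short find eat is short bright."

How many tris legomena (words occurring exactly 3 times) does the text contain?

1

Frequencies: short:3, of:2, if:2, hope:2, count:2, for:1, dry:1, hide:1, might:1, paint:1, start:1, word:1, lamp:1, go:1, false:1, hand:1, often:1, fire:1, find:1, eat:1, … (2 more, each freq 1)
Words with frequency 3: short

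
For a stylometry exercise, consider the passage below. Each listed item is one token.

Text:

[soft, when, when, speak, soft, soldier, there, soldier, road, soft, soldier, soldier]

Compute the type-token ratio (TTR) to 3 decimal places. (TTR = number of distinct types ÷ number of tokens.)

0.500

N = 12 tokens, V = 6 types.
TTR = V / N = 6 / 12 = 0.500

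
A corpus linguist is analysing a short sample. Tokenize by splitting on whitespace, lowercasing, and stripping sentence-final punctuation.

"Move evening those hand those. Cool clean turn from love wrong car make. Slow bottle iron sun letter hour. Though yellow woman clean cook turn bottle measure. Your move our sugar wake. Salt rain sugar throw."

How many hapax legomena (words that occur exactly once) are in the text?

24

Frequencies: move:2, those:2, clean:2, turn:2, bottle:2, sugar:2, evening:1, hand:1, cool:1, from:1, love:1, wrong:1, car:1, make:1, slow:1, iron:1, sun:1, letter:1, hour:1, though:1, … (10 more, each freq 1)
Hapax (freq=1): car, cook, cool, evening, from, hand, hour, iron, letter, love, make, measure, our, rain, salt, slow, sun, though, throw, wake, woman, wrong, yellow, your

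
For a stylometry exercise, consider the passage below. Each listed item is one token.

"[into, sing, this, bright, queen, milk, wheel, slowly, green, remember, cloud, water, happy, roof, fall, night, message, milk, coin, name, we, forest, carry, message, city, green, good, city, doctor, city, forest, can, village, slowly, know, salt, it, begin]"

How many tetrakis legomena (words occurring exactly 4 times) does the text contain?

0

Frequencies: city:3, milk:2, slowly:2, green:2, message:2, forest:2, into:1, sing:1, this:1, bright:1, queen:1, wheel:1, remember:1, cloud:1, water:1, happy:1, roof:1, fall:1, night:1, coin:1, … (11 more, each freq 1)
Words with frequency 4: (none)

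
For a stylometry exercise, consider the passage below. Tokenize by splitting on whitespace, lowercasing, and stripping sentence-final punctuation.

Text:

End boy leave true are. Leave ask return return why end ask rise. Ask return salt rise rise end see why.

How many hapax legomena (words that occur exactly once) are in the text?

Frequencies: end:3, ask:3, return:3, rise:3, leave:2, why:2, boy:1, true:1, are:1, salt:1, see:1
Hapax (freq=1): are, boy, salt, see, true

5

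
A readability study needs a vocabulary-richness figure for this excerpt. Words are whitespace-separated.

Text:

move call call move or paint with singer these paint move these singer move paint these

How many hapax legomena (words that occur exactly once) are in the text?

2

Frequencies: move:4, paint:3, these:3, call:2, singer:2, or:1, with:1
Hapax (freq=1): or, with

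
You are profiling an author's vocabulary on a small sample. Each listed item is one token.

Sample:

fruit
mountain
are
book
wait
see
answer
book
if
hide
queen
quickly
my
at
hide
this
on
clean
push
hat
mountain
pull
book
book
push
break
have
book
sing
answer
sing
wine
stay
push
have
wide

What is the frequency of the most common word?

5

Frequencies: book:5, push:3, mountain:2, answer:2, hide:2, have:2, sing:2, fruit:1, are:1, wait:1, see:1, if:1, queen:1, quickly:1, my:1, at:1, this:1, on:1, clean:1, hat:1, … (5 more, each freq 1)
Most common: 'book' with frequency 5.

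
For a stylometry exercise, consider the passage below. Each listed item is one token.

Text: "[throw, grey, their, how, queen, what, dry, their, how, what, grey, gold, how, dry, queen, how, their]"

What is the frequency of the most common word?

Frequencies: how:4, their:3, grey:2, queen:2, what:2, dry:2, throw:1, gold:1
Most common: 'how' with frequency 4.

4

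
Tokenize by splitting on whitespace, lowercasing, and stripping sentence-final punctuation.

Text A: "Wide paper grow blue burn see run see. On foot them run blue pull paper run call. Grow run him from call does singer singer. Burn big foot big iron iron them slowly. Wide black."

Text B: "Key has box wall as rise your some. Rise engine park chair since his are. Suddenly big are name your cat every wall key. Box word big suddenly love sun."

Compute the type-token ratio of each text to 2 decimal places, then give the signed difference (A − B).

TTR(A) = 20/35 = 0.57
TTR(B) = 22/30 = 0.73
Difference = 0.57 − 0.73 = -0.16

-0.16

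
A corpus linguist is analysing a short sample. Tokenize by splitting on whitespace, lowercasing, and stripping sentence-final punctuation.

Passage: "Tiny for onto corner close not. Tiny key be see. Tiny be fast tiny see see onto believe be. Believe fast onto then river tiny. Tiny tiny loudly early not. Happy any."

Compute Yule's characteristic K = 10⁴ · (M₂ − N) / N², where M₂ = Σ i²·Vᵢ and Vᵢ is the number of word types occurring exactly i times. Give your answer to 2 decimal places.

644.53

Frequencies: tiny:7, onto:3, be:3, see:3, not:2, fast:2, believe:2, for:1, corner:1, close:1, key:1, then:1, river:1, loudly:1, early:1, happy:1, any:1
N = 32. Frequency spectrum: V_1=10, V_2=3, V_3=3, V_7=1
M₂ = 1²·10 + 2²·3 + 3²·3 + 7²·1 = 98
K = 10000 × (98 − 32) / 32² = 644.53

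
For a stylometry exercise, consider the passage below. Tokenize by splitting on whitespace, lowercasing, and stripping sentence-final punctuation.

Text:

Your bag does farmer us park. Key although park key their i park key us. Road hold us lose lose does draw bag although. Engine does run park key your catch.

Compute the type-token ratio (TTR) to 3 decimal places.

0.548

N = 31 tokens, V = 17 types.
TTR = V / N = 17 / 31 = 0.548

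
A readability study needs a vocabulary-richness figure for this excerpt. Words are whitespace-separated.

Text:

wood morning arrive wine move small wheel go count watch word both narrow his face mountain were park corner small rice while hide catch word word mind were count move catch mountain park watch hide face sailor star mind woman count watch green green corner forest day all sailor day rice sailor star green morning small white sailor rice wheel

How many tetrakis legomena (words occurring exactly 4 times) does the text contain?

1

Frequencies: sailor:4, small:3, count:3, watch:3, word:3, rice:3, green:3, morning:2, move:2, wheel:2, face:2, mountain:2, were:2, park:2, corner:2, hide:2, catch:2, mind:2, star:2, day:2, … (12 more, each freq 1)
Words with frequency 4: sailor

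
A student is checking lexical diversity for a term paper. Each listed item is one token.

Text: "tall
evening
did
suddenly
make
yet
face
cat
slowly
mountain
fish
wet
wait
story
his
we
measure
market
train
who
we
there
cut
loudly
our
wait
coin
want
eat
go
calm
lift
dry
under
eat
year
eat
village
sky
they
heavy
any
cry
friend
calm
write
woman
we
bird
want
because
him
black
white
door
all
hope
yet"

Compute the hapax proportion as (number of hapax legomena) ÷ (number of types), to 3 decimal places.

0.880

Frequencies: we:3, eat:3, yet:2, wait:2, want:2, calm:2, tall:1, evening:1, did:1, suddenly:1, make:1, face:1, cat:1, slowly:1, mountain:1, fish:1, wet:1, story:1, his:1, measure:1, … (30 more, each freq 1)
Hapax count = 44; type count = 50.
Ratio = 44 / 50 = 0.880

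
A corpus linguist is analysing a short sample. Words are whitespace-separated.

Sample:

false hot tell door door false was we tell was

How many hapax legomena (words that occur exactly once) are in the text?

Frequencies: false:2, tell:2, door:2, was:2, hot:1, we:1
Hapax (freq=1): hot, we

2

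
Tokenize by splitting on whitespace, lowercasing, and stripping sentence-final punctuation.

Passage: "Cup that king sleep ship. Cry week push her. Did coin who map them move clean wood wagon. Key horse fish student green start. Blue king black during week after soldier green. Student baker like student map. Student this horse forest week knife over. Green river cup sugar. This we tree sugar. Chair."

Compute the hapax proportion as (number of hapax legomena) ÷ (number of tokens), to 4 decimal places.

0.5849

Frequencies: student:4, week:3, green:3, cup:2, king:2, map:2, horse:2, this:2, sugar:2, that:1, sleep:1, ship:1, cry:1, push:1, her:1, did:1, coin:1, who:1, them:1, move:1, … (20 more, each freq 1)
Hapax count = 31; token count = 53.
Ratio = 31 / 53 = 0.5849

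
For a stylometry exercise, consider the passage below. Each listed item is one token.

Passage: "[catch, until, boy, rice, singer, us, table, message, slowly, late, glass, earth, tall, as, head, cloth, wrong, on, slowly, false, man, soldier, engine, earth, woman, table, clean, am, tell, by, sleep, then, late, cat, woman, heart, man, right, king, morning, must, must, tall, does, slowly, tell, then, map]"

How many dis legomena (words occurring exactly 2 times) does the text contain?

9

Frequencies: slowly:3, table:2, late:2, earth:2, tall:2, man:2, woman:2, tell:2, then:2, must:2, catch:1, until:1, boy:1, rice:1, singer:1, us:1, message:1, glass:1, as:1, head:1, … (17 more, each freq 1)
Words with frequency 2: earth, late, man, must, table, tall, tell, then, woman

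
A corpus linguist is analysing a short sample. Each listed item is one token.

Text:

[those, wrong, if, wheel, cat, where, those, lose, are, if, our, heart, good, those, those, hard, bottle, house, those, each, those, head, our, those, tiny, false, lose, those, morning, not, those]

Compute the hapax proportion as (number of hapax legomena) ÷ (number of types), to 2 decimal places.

0.80

Frequencies: those:9, if:2, lose:2, our:2, wrong:1, wheel:1, cat:1, where:1, are:1, heart:1, good:1, hard:1, bottle:1, house:1, each:1, head:1, tiny:1, false:1, morning:1, not:1
Hapax count = 16; type count = 20.
Ratio = 16 / 20 = 0.80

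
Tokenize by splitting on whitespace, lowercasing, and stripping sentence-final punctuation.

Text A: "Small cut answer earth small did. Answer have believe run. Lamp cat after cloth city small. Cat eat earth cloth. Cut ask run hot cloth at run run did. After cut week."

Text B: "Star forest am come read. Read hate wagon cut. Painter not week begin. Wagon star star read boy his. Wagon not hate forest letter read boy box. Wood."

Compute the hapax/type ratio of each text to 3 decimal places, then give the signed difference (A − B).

A: hapax=9, V=18, ratio=0.500
B: hapax=10, V=17, ratio=0.588
Difference = 0.500 − 0.588 = -0.088

-0.088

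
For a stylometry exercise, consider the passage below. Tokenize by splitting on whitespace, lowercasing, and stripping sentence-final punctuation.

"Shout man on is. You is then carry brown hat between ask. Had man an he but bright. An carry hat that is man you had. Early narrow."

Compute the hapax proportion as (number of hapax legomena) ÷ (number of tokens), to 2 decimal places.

Frequencies: man:3, is:3, you:2, carry:2, hat:2, had:2, an:2, shout:1, on:1, then:1, brown:1, between:1, ask:1, he:1, but:1, bright:1, that:1, early:1, narrow:1
Hapax count = 12; token count = 28.
Ratio = 12 / 28 = 0.43

0.43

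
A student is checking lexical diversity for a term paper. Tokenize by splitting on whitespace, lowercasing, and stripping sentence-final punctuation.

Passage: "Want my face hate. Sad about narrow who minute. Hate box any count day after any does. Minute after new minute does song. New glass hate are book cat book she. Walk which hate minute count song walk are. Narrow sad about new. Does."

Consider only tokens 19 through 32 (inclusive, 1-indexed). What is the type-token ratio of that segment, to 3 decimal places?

0.857

Segment tokens 19–32: after, new, minute, does, song, new, glass, hate, are, book, cat, book, she, walk
Segment N = 14, segment V = 12.
TTR = 12 / 14 = 0.857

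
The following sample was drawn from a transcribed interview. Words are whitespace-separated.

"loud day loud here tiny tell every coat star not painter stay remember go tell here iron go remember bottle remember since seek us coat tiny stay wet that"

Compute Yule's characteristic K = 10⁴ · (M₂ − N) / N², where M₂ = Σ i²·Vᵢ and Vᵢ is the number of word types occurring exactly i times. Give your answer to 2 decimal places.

Frequencies: remember:3, loud:2, here:2, tiny:2, tell:2, coat:2, stay:2, go:2, day:1, every:1, star:1, not:1, painter:1, iron:1, bottle:1, since:1, seek:1, us:1, wet:1, that:1
N = 29. Frequency spectrum: V_1=12, V_2=7, V_3=1
M₂ = 1²·12 + 2²·7 + 3²·1 = 49
K = 10000 × (49 − 29) / 29² = 237.81

237.81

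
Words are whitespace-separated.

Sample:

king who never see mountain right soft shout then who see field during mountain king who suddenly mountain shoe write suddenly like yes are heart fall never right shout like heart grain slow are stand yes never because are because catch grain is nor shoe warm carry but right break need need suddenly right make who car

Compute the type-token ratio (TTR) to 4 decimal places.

N = 57 tokens, V = 33 types.
TTR = V / N = 33 / 57 = 0.5789

0.5789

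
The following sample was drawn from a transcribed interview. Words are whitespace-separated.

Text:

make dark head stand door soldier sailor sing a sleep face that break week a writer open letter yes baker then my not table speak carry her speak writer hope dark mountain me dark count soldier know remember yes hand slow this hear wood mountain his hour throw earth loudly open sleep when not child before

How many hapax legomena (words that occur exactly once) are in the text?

35

Frequencies: dark:3, soldier:2, a:2, sleep:2, writer:2, open:2, yes:2, not:2, speak:2, mountain:2, make:1, head:1, stand:1, door:1, sailor:1, sing:1, face:1, that:1, break:1, week:1, … (25 more, each freq 1)
Hapax (freq=1): baker, before, break, carry, child, count, door, earth, face, hand, head, hear, her, his, hope, hour, know, letter, loudly, make, me, my, remember, sailor, sing, slow, stand, table, that, then, this, throw, week, when, wood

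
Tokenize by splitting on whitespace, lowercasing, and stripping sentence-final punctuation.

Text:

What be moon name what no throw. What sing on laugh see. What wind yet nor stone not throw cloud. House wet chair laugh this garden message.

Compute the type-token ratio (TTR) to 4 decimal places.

N = 27 tokens, V = 22 types.
TTR = V / N = 22 / 27 = 0.8148

0.8148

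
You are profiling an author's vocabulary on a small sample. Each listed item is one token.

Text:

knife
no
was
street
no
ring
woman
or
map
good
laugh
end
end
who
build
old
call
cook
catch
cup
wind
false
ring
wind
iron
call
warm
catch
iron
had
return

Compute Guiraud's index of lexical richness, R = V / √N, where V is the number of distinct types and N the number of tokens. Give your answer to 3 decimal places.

N = 31, V = 24.
√N = 5.567764
R = 24 / 5.567764 = 4.311

4.311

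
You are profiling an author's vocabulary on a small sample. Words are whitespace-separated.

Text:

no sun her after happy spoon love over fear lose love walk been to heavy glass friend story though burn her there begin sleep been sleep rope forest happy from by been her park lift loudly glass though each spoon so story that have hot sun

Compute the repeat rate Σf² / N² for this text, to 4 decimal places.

Frequencies: her:3, been:3, sun:2, happy:2, spoon:2, love:2, glass:2, story:2, though:2, sleep:2, no:1, after:1, over:1, fear:1, lose:1, walk:1, to:1, heavy:1, friend:1, burn:1, … (14 more, each freq 1)
Σf² = 74; N² = 2116
Repeat rate = 74 / 2116 = 0.0350

0.0350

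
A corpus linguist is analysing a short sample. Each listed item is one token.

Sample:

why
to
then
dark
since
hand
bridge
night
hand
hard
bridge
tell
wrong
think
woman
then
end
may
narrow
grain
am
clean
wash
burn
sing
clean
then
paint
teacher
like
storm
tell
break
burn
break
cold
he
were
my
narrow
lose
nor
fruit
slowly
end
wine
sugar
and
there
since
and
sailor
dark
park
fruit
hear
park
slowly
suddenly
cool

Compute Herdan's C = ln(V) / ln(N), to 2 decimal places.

0.92

N = 60, V = 44.
ln(V) = 3.784190, ln(N) = 4.094345
C = 3.784190 / 4.094345 = 0.92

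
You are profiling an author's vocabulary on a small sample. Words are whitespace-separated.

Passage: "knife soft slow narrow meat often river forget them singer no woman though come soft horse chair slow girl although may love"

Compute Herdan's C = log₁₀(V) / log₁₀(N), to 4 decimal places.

N = 22, V = 20.
log₁₀(V) = 1.301030, log₁₀(N) = 1.342423
C = 1.301030 / 1.342423 = 0.9692

0.9692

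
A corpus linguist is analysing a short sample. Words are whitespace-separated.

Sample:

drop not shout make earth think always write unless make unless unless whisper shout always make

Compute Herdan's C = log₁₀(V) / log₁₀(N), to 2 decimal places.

0.83

N = 16, V = 10.
log₁₀(V) = 1.000000, log₁₀(N) = 1.204120
C = 1.000000 / 1.204120 = 0.83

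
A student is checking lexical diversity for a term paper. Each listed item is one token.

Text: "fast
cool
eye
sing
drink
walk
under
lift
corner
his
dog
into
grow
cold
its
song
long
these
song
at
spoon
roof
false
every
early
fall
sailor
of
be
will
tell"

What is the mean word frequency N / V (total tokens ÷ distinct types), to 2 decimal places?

N = 31 tokens, V = 30 types.
Mean frequency = N / V = 31 / 30 = 1.03

1.03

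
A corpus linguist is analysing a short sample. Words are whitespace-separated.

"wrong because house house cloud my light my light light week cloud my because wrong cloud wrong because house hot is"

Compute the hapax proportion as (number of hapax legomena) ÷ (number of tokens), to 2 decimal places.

0.14

Frequencies: wrong:3, because:3, house:3, cloud:3, my:3, light:3, week:1, hot:1, is:1
Hapax count = 3; token count = 21.
Ratio = 3 / 21 = 0.14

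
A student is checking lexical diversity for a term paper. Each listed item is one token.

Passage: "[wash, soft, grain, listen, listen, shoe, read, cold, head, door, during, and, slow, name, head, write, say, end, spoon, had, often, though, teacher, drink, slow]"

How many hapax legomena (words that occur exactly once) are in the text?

Frequencies: listen:2, head:2, slow:2, wash:1, soft:1, grain:1, shoe:1, read:1, cold:1, door:1, during:1, and:1, name:1, write:1, say:1, end:1, spoon:1, had:1, often:1, though:1, … (2 more, each freq 1)
Hapax (freq=1): and, cold, door, drink, during, end, grain, had, name, often, read, say, shoe, soft, spoon, teacher, though, wash, write

19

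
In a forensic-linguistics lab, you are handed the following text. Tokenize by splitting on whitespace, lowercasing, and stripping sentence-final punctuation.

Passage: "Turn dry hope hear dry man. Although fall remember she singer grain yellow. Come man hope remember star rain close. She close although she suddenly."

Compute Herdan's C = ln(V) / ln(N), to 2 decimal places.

N = 25, V = 17.
ln(V) = 2.833213, ln(N) = 3.218876
C = 2.833213 / 3.218876 = 0.88

0.88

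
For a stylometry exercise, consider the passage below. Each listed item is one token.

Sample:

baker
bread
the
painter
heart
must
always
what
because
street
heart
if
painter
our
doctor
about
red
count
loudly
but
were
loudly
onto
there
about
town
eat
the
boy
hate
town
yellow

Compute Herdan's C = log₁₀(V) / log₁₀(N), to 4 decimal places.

0.9401

N = 32, V = 26.
log₁₀(V) = 1.414973, log₁₀(N) = 1.505150
C = 1.414973 / 1.505150 = 0.9401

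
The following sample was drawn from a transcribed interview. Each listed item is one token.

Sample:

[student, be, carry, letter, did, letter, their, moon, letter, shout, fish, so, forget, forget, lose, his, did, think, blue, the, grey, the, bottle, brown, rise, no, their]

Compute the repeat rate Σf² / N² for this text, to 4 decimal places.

0.0562

Frequencies: letter:3, did:2, their:2, forget:2, the:2, student:1, be:1, carry:1, moon:1, shout:1, fish:1, so:1, lose:1, his:1, think:1, blue:1, grey:1, bottle:1, brown:1, rise:1, … (1 more, each freq 1)
Σf² = 41; N² = 729
Repeat rate = 41 / 729 = 0.0562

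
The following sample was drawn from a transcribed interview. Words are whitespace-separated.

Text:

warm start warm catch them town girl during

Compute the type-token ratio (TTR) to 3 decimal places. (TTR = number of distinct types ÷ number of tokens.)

N = 8 tokens, V = 7 types.
TTR = V / N = 7 / 8 = 0.875

0.875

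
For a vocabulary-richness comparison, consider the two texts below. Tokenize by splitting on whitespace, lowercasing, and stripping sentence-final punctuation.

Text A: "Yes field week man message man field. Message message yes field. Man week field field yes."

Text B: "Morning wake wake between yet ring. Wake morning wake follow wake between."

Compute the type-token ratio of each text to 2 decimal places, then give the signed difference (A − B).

TTR(A) = 5/16 = 0.31
TTR(B) = 6/12 = 0.50
Difference = 0.31 − 0.50 = -0.19

-0.19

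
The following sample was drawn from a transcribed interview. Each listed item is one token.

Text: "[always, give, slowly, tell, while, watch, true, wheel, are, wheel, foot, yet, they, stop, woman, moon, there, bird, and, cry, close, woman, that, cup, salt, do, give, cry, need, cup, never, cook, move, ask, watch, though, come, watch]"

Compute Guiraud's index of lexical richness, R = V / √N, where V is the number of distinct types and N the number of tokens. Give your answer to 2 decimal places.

5.03

N = 38, V = 31.
√N = 6.164414
R = 31 / 6.164414 = 5.03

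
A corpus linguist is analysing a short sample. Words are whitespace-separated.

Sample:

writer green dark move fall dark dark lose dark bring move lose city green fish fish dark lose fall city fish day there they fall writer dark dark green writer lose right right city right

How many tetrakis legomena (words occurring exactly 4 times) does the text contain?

1

Frequencies: dark:7, lose:4, writer:3, green:3, fall:3, city:3, fish:3, right:3, move:2, bring:1, day:1, there:1, they:1
Words with frequency 4: lose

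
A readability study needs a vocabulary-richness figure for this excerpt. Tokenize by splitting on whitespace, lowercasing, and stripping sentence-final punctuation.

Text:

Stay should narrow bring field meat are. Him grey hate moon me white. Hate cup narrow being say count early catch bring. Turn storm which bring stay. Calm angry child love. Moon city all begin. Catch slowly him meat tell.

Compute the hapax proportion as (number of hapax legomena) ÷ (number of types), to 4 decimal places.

Frequencies: bring:3, stay:2, narrow:2, meat:2, him:2, hate:2, moon:2, catch:2, should:1, field:1, are:1, grey:1, me:1, white:1, cup:1, being:1, say:1, count:1, early:1, turn:1, … (11 more, each freq 1)
Hapax count = 23; type count = 31.
Ratio = 23 / 31 = 0.7419

0.7419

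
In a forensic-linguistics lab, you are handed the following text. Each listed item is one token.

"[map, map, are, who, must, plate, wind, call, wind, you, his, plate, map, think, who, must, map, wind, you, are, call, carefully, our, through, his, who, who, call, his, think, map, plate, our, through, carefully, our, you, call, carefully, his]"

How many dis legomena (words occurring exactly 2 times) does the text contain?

4

Frequencies: map:5, who:4, call:4, his:4, plate:3, wind:3, you:3, carefully:3, our:3, are:2, must:2, think:2, through:2
Words with frequency 2: are, must, think, through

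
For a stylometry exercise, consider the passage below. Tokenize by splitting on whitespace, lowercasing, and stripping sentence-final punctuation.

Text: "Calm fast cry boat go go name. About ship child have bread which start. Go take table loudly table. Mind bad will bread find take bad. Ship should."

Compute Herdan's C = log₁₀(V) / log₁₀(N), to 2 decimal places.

N = 28, V = 21.
log₁₀(V) = 1.322219, log₁₀(N) = 1.447158
C = 1.322219 / 1.447158 = 0.91

0.91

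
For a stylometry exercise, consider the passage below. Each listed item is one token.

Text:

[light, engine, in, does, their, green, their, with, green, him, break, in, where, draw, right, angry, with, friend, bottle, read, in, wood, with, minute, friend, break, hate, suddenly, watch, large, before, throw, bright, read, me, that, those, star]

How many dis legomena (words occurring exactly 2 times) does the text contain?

Frequencies: in:3, with:3, their:2, green:2, break:2, friend:2, read:2, light:1, engine:1, does:1, him:1, where:1, draw:1, right:1, angry:1, bottle:1, wood:1, minute:1, hate:1, suddenly:1, … (9 more, each freq 1)
Words with frequency 2: break, friend, green, read, their

5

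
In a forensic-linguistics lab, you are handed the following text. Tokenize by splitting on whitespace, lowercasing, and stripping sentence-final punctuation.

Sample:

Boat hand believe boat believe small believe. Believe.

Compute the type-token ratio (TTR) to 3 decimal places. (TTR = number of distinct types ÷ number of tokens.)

0.500

N = 8 tokens, V = 4 types.
TTR = V / N = 4 / 8 = 0.500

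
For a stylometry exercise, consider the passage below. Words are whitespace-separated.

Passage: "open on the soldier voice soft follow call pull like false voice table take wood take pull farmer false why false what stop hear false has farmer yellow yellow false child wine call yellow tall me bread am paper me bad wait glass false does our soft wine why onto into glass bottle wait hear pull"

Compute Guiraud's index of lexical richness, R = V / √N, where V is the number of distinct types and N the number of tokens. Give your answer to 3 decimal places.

N = 56, V = 36.
√N = 7.483315
R = 36 / 7.483315 = 4.811

4.811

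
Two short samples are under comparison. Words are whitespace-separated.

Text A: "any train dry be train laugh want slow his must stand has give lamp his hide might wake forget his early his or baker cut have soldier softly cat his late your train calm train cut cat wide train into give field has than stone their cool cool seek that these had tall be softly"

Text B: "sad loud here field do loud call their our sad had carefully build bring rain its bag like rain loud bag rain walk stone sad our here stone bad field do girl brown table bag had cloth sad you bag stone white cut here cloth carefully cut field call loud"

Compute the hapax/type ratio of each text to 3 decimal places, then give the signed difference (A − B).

A: hapax=31, V=40, ratio=0.775
B: hapax=12, V=26, ratio=0.462
Difference = 0.775 − 0.462 = 0.313

0.313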